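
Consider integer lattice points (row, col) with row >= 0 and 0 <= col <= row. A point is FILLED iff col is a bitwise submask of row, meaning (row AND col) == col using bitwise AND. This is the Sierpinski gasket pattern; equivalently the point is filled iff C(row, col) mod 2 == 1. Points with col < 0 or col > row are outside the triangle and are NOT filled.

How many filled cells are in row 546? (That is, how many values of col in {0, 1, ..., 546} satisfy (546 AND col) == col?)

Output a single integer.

Answer: 8

Derivation:
546 in binary = 1000100010
popcount(546) = number of 1-bits in 1000100010 = 3
A col c satisfies (546 AND c) == c iff every set bit of c is also set in 546; each of the 3 set bits of 546 can independently be on or off in c.
count = 2^3 = 8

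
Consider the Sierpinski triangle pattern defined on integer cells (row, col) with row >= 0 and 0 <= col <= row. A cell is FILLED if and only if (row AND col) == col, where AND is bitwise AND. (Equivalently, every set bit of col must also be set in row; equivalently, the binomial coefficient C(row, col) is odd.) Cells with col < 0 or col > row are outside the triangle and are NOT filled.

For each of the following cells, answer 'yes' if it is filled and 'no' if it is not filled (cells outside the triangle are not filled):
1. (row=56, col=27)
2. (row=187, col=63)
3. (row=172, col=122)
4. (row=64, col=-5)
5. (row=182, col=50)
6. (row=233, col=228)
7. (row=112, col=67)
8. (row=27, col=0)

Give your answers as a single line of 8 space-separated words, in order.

Answer: no no no no yes no no yes

Derivation:
(56,27): row=0b111000, col=0b11011, row AND col = 0b11000 = 24; 24 != 27 -> empty
(187,63): row=0b10111011, col=0b111111, row AND col = 0b111011 = 59; 59 != 63 -> empty
(172,122): row=0b10101100, col=0b1111010, row AND col = 0b101000 = 40; 40 != 122 -> empty
(64,-5): col outside [0, 64] -> not filled
(182,50): row=0b10110110, col=0b110010, row AND col = 0b110010 = 50; 50 == 50 -> filled
(233,228): row=0b11101001, col=0b11100100, row AND col = 0b11100000 = 224; 224 != 228 -> empty
(112,67): row=0b1110000, col=0b1000011, row AND col = 0b1000000 = 64; 64 != 67 -> empty
(27,0): row=0b11011, col=0b0, row AND col = 0b0 = 0; 0 == 0 -> filled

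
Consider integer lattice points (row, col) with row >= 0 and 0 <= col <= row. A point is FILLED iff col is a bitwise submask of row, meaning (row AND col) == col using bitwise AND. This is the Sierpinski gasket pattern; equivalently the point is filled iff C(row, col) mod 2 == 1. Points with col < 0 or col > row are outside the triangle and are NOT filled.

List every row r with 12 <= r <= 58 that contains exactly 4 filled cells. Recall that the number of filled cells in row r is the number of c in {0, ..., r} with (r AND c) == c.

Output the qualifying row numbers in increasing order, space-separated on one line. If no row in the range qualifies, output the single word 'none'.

Row r has 2^popcount(r) filled cells, so we need popcount(r) = log2(4) = 2.
Scan r = 12..58 and keep those with exactly 2 one-bits:
r=12=1100 popcount=2 -> KEEP
r=13=1101 popcount=3 -> skip
r=14=1110 popcount=3 -> skip
r=15=1111 popcount=4 -> skip
r=16=10000 popcount=1 -> skip
r=17=10001 popcount=2 -> KEEP
r=18=10010 popcount=2 -> KEEP
r=19=10011 popcount=3 -> skip
r=20=10100 popcount=2 -> KEEP
r=21=10101 popcount=3 -> skip
r=22=10110 popcount=3 -> skip
r=23=10111 popcount=4 -> skip
r=24=11000 popcount=2 -> KEEP
r=25=11001 popcount=3 -> skip
r=26=11010 popcount=3 -> skip
r=27=11011 popcount=4 -> skip
r=28=11100 popcount=3 -> skip
r=29=11101 popcount=4 -> skip
r=30=11110 popcount=4 -> skip
r=31=11111 popcount=5 -> skip
r=32=100000 popcount=1 -> skip
r=33=100001 popcount=2 -> KEEP
r=34=100010 popcount=2 -> KEEP
r=35=100011 popcount=3 -> skip
r=36=100100 popcount=2 -> KEEP
r=37=100101 popcount=3 -> skip
r=38=100110 popcount=3 -> skip
r=39=100111 popcount=4 -> skip
r=40=101000 popcount=2 -> KEEP
r=41=101001 popcount=3 -> skip
r=42=101010 popcount=3 -> skip
r=43=101011 popcount=4 -> skip
r=44=101100 popcount=3 -> skip
r=45=101101 popcount=4 -> skip
r=46=101110 popcount=4 -> skip
r=47=101111 popcount=5 -> skip
r=48=110000 popcount=2 -> KEEP
r=49=110001 popcount=3 -> skip
r=50=110010 popcount=3 -> skip
r=51=110011 popcount=4 -> skip
r=52=110100 popcount=3 -> skip
r=53=110101 popcount=4 -> skip
r=54=110110 popcount=4 -> skip
r=55=110111 popcount=5 -> skip
r=56=111000 popcount=3 -> skip
r=57=111001 popcount=4 -> skip
r=58=111010 popcount=4 -> skip
Kept rows: 12 17 18 20 24 33 34 36 40 48

Answer: 12 17 18 20 24 33 34 36 40 48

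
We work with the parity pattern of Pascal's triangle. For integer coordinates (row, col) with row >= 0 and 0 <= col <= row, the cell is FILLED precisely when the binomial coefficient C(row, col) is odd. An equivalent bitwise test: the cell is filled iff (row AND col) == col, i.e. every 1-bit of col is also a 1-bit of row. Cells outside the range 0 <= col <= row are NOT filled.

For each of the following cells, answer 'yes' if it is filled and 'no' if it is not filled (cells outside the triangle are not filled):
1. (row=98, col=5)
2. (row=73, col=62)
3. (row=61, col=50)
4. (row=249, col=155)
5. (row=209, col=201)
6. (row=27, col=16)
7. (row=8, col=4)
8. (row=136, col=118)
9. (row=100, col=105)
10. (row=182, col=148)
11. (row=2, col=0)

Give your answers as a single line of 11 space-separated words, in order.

Answer: no no no no no yes no no no yes yes

Derivation:
(98,5): row=0b1100010, col=0b101, row AND col = 0b0 = 0; 0 != 5 -> empty
(73,62): row=0b1001001, col=0b111110, row AND col = 0b1000 = 8; 8 != 62 -> empty
(61,50): row=0b111101, col=0b110010, row AND col = 0b110000 = 48; 48 != 50 -> empty
(249,155): row=0b11111001, col=0b10011011, row AND col = 0b10011001 = 153; 153 != 155 -> empty
(209,201): row=0b11010001, col=0b11001001, row AND col = 0b11000001 = 193; 193 != 201 -> empty
(27,16): row=0b11011, col=0b10000, row AND col = 0b10000 = 16; 16 == 16 -> filled
(8,4): row=0b1000, col=0b100, row AND col = 0b0 = 0; 0 != 4 -> empty
(136,118): row=0b10001000, col=0b1110110, row AND col = 0b0 = 0; 0 != 118 -> empty
(100,105): col outside [0, 100] -> not filled
(182,148): row=0b10110110, col=0b10010100, row AND col = 0b10010100 = 148; 148 == 148 -> filled
(2,0): row=0b10, col=0b0, row AND col = 0b0 = 0; 0 == 0 -> filled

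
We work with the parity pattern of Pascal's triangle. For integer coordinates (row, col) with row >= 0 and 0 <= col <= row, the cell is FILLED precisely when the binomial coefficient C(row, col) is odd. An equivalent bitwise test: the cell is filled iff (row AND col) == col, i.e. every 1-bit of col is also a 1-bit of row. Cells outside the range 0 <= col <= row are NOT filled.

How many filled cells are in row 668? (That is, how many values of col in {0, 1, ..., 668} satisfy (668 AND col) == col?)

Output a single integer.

Answer: 32

Derivation:
668 in binary = 1010011100
popcount(668) = number of 1-bits in 1010011100 = 5
A col c satisfies (668 AND c) == c iff every set bit of c is also set in 668; each of the 5 set bits of 668 can independently be on or off in c.
count = 2^5 = 32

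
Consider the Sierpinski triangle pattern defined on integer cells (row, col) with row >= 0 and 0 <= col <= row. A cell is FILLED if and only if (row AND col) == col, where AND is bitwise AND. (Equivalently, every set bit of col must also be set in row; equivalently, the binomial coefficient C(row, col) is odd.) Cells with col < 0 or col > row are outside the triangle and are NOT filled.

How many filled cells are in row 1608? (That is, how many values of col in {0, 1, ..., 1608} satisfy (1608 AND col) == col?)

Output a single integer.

1608 in binary = 11001001000
popcount(1608) = number of 1-bits in 11001001000 = 4
A col c satisfies (1608 AND c) == c iff every set bit of c is also set in 1608; each of the 4 set bits of 1608 can independently be on or off in c.
count = 2^4 = 16

Answer: 16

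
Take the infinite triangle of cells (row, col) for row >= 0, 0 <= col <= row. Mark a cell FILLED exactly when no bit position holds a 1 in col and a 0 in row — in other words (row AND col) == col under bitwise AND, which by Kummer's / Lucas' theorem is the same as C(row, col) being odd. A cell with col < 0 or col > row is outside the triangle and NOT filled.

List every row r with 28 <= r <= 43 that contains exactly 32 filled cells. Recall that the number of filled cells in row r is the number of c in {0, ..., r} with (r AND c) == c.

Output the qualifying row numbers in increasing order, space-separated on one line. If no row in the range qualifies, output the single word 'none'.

Answer: 31

Derivation:
Row r has 2^popcount(r) filled cells, so we need popcount(r) = log2(32) = 5.
Scan r = 28..43 and keep those with exactly 5 one-bits:
r=28=11100 popcount=3 -> skip
r=29=11101 popcount=4 -> skip
r=30=11110 popcount=4 -> skip
r=31=11111 popcount=5 -> KEEP
r=32=100000 popcount=1 -> skip
r=33=100001 popcount=2 -> skip
r=34=100010 popcount=2 -> skip
r=35=100011 popcount=3 -> skip
r=36=100100 popcount=2 -> skip
r=37=100101 popcount=3 -> skip
r=38=100110 popcount=3 -> skip
r=39=100111 popcount=4 -> skip
r=40=101000 popcount=2 -> skip
r=41=101001 popcount=3 -> skip
r=42=101010 popcount=3 -> skip
r=43=101011 popcount=4 -> skip
Kept rows: 31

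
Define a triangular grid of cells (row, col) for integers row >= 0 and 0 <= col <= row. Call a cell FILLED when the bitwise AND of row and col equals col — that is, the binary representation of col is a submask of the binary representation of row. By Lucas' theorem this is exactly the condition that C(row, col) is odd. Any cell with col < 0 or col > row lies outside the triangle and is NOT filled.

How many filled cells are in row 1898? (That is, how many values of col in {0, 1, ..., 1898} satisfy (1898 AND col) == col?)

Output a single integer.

1898 in binary = 11101101010
popcount(1898) = number of 1-bits in 11101101010 = 7
A col c satisfies (1898 AND c) == c iff every set bit of c is also set in 1898; each of the 7 set bits of 1898 can independently be on or off in c.
count = 2^7 = 128

Answer: 128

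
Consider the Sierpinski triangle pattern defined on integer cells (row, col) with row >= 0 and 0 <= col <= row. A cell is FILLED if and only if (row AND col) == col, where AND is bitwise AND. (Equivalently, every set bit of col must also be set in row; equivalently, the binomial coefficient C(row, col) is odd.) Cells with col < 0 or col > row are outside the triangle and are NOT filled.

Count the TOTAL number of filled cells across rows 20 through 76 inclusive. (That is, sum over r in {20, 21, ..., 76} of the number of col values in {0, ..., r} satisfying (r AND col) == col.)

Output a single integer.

r20=10100 pc2: +4 =4
r21=10101 pc3: +8 =12
r22=10110 pc3: +8 =20
r23=10111 pc4: +16 =36
r24=11000 pc2: +4 =40
r25=11001 pc3: +8 =48
r26=11010 pc3: +8 =56
r27=11011 pc4: +16 =72
r28=11100 pc3: +8 =80
r29=11101 pc4: +16 =96
r30=11110 pc4: +16 =112
r31=11111 pc5: +32 =144
r32=100000 pc1: +2 =146
r33=100001 pc2: +4 =150
r34=100010 pc2: +4 =154
r35=100011 pc3: +8 =162
r36=100100 pc2: +4 =166
r37=100101 pc3: +8 =174
r38=100110 pc3: +8 =182
r39=100111 pc4: +16 =198
r40=101000 pc2: +4 =202
r41=101001 pc3: +8 =210
r42=101010 pc3: +8 =218
r43=101011 pc4: +16 =234
r44=101100 pc3: +8 =242
r45=101101 pc4: +16 =258
r46=101110 pc4: +16 =274
r47=101111 pc5: +32 =306
r48=110000 pc2: +4 =310
r49=110001 pc3: +8 =318
r50=110010 pc3: +8 =326
r51=110011 pc4: +16 =342
r52=110100 pc3: +8 =350
r53=110101 pc4: +16 =366
r54=110110 pc4: +16 =382
r55=110111 pc5: +32 =414
r56=111000 pc3: +8 =422
r57=111001 pc4: +16 =438
r58=111010 pc4: +16 =454
r59=111011 pc5: +32 =486
r60=111100 pc4: +16 =502
r61=111101 pc5: +32 =534
r62=111110 pc5: +32 =566
r63=111111 pc6: +64 =630
r64=1000000 pc1: +2 =632
r65=1000001 pc2: +4 =636
r66=1000010 pc2: +4 =640
r67=1000011 pc3: +8 =648
r68=1000100 pc2: +4 =652
r69=1000101 pc3: +8 =660
r70=1000110 pc3: +8 =668
r71=1000111 pc4: +16 =684
r72=1001000 pc2: +4 =688
r73=1001001 pc3: +8 =696
r74=1001010 pc3: +8 =704
r75=1001011 pc4: +16 =720
r76=1001100 pc3: +8 =728

Answer: 728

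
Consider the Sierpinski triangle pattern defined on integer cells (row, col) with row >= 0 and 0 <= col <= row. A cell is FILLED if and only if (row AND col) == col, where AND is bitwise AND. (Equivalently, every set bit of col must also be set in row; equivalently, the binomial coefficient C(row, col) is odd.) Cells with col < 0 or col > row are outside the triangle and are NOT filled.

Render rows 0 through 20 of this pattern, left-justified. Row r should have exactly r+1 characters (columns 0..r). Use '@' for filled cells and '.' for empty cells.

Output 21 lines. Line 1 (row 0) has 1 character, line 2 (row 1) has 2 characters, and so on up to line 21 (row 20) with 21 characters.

r0=0: @
r1=1: @@
r2=10: @.@
r3=11: @@@@
r4=100: @...@
r5=101: @@..@@
r6=110: @.@.@.@
r7=111: @@@@@@@@
r8=1000: @.......@
r9=1001: @@......@@
r10=1010: @.@.....@.@
r11=1011: @@@@....@@@@
r12=1100: @...@...@...@
r13=1101: @@..@@..@@..@@
r14=1110: @.@.@.@.@.@.@.@
r15=1111: @@@@@@@@@@@@@@@@
r16=10000: @...............@
r17=10001: @@..............@@
r18=10010: @.@.............@.@
r19=10011: @@@@............@@@@
r20=10100: @...@...........@...@

Answer: @
@@
@.@
@@@@
@...@
@@..@@
@.@.@.@
@@@@@@@@
@.......@
@@......@@
@.@.....@.@
@@@@....@@@@
@...@...@...@
@@..@@..@@..@@
@.@.@.@.@.@.@.@
@@@@@@@@@@@@@@@@
@...............@
@@..............@@
@.@.............@.@
@@@@............@@@@
@...@...........@...@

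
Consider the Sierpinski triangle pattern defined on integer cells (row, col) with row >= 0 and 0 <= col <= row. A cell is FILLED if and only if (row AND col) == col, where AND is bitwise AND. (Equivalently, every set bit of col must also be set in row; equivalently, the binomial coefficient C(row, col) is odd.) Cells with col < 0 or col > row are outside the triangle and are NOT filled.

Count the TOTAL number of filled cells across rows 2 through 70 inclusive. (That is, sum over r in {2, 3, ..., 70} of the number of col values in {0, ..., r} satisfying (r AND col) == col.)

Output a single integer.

Answer: 764

Derivation:
r2=10 pc1: +2 =2
r3=11 pc2: +4 =6
r4=100 pc1: +2 =8
r5=101 pc2: +4 =12
r6=110 pc2: +4 =16
r7=111 pc3: +8 =24
r8=1000 pc1: +2 =26
r9=1001 pc2: +4 =30
r10=1010 pc2: +4 =34
r11=1011 pc3: +8 =42
r12=1100 pc2: +4 =46
r13=1101 pc3: +8 =54
r14=1110 pc3: +8 =62
r15=1111 pc4: +16 =78
r16=10000 pc1: +2 =80
r17=10001 pc2: +4 =84
r18=10010 pc2: +4 =88
r19=10011 pc3: +8 =96
r20=10100 pc2: +4 =100
r21=10101 pc3: +8 =108
r22=10110 pc3: +8 =116
r23=10111 pc4: +16 =132
r24=11000 pc2: +4 =136
r25=11001 pc3: +8 =144
r26=11010 pc3: +8 =152
r27=11011 pc4: +16 =168
r28=11100 pc3: +8 =176
r29=11101 pc4: +16 =192
r30=11110 pc4: +16 =208
r31=11111 pc5: +32 =240
r32=100000 pc1: +2 =242
r33=100001 pc2: +4 =246
r34=100010 pc2: +4 =250
r35=100011 pc3: +8 =258
r36=100100 pc2: +4 =262
r37=100101 pc3: +8 =270
r38=100110 pc3: +8 =278
r39=100111 pc4: +16 =294
r40=101000 pc2: +4 =298
r41=101001 pc3: +8 =306
r42=101010 pc3: +8 =314
r43=101011 pc4: +16 =330
r44=101100 pc3: +8 =338
r45=101101 pc4: +16 =354
r46=101110 pc4: +16 =370
r47=101111 pc5: +32 =402
r48=110000 pc2: +4 =406
r49=110001 pc3: +8 =414
r50=110010 pc3: +8 =422
r51=110011 pc4: +16 =438
r52=110100 pc3: +8 =446
r53=110101 pc4: +16 =462
r54=110110 pc4: +16 =478
r55=110111 pc5: +32 =510
r56=111000 pc3: +8 =518
r57=111001 pc4: +16 =534
r58=111010 pc4: +16 =550
r59=111011 pc5: +32 =582
r60=111100 pc4: +16 =598
r61=111101 pc5: +32 =630
r62=111110 pc5: +32 =662
r63=111111 pc6: +64 =726
r64=1000000 pc1: +2 =728
r65=1000001 pc2: +4 =732
r66=1000010 pc2: +4 =736
r67=1000011 pc3: +8 =744
r68=1000100 pc2: +4 =748
r69=1000101 pc3: +8 =756
r70=1000110 pc3: +8 =764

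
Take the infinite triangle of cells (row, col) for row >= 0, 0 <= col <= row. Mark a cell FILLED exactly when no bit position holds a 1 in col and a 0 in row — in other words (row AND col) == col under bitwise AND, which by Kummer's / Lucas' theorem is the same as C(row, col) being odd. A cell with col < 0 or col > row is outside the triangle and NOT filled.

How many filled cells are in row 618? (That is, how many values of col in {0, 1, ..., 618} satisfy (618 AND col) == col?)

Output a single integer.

618 in binary = 1001101010
popcount(618) = number of 1-bits in 1001101010 = 5
A col c satisfies (618 AND c) == c iff every set bit of c is also set in 618; each of the 5 set bits of 618 can independently be on or off in c.
count = 2^5 = 32

Answer: 32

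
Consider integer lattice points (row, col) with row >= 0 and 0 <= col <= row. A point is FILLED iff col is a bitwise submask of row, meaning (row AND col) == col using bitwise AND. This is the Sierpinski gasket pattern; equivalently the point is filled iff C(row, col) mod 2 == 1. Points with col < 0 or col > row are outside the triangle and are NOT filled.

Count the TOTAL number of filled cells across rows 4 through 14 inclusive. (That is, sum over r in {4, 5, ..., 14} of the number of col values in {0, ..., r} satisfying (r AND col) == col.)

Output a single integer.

r4=100 pc1: +2 =2
r5=101 pc2: +4 =6
r6=110 pc2: +4 =10
r7=111 pc3: +8 =18
r8=1000 pc1: +2 =20
r9=1001 pc2: +4 =24
r10=1010 pc2: +4 =28
r11=1011 pc3: +8 =36
r12=1100 pc2: +4 =40
r13=1101 pc3: +8 =48
r14=1110 pc3: +8 =56

Answer: 56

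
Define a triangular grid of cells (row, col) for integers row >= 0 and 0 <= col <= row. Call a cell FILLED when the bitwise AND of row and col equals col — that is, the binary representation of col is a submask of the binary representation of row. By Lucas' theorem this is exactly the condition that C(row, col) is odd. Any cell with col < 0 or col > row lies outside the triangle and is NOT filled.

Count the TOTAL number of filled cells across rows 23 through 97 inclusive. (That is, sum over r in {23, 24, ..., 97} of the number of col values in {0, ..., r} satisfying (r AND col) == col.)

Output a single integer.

r23=10111 pc4: +16 =16
r24=11000 pc2: +4 =20
r25=11001 pc3: +8 =28
r26=11010 pc3: +8 =36
r27=11011 pc4: +16 =52
r28=11100 pc3: +8 =60
r29=11101 pc4: +16 =76
r30=11110 pc4: +16 =92
r31=11111 pc5: +32 =124
r32=100000 pc1: +2 =126
r33=100001 pc2: +4 =130
r34=100010 pc2: +4 =134
r35=100011 pc3: +8 =142
r36=100100 pc2: +4 =146
r37=100101 pc3: +8 =154
r38=100110 pc3: +8 =162
r39=100111 pc4: +16 =178
r40=101000 pc2: +4 =182
r41=101001 pc3: +8 =190
r42=101010 pc3: +8 =198
r43=101011 pc4: +16 =214
r44=101100 pc3: +8 =222
r45=101101 pc4: +16 =238
r46=101110 pc4: +16 =254
r47=101111 pc5: +32 =286
r48=110000 pc2: +4 =290
r49=110001 pc3: +8 =298
r50=110010 pc3: +8 =306
r51=110011 pc4: +16 =322
r52=110100 pc3: +8 =330
r53=110101 pc4: +16 =346
r54=110110 pc4: +16 =362
r55=110111 pc5: +32 =394
r56=111000 pc3: +8 =402
r57=111001 pc4: +16 =418
r58=111010 pc4: +16 =434
r59=111011 pc5: +32 =466
r60=111100 pc4: +16 =482
r61=111101 pc5: +32 =514
r62=111110 pc5: +32 =546
r63=111111 pc6: +64 =610
r64=1000000 pc1: +2 =612
r65=1000001 pc2: +4 =616
r66=1000010 pc2: +4 =620
r67=1000011 pc3: +8 =628
r68=1000100 pc2: +4 =632
r69=1000101 pc3: +8 =640
r70=1000110 pc3: +8 =648
r71=1000111 pc4: +16 =664
r72=1001000 pc2: +4 =668
r73=1001001 pc3: +8 =676
r74=1001010 pc3: +8 =684
r75=1001011 pc4: +16 =700
r76=1001100 pc3: +8 =708
r77=1001101 pc4: +16 =724
r78=1001110 pc4: +16 =740
r79=1001111 pc5: +32 =772
r80=1010000 pc2: +4 =776
r81=1010001 pc3: +8 =784
r82=1010010 pc3: +8 =792
r83=1010011 pc4: +16 =808
r84=1010100 pc3: +8 =816
r85=1010101 pc4: +16 =832
r86=1010110 pc4: +16 =848
r87=1010111 pc5: +32 =880
r88=1011000 pc3: +8 =888
r89=1011001 pc4: +16 =904
r90=1011010 pc4: +16 =920
r91=1011011 pc5: +32 =952
r92=1011100 pc4: +16 =968
r93=1011101 pc5: +32 =1000
r94=1011110 pc5: +32 =1032
r95=1011111 pc6: +64 =1096
r96=1100000 pc2: +4 =1100
r97=1100001 pc3: +8 =1108

Answer: 1108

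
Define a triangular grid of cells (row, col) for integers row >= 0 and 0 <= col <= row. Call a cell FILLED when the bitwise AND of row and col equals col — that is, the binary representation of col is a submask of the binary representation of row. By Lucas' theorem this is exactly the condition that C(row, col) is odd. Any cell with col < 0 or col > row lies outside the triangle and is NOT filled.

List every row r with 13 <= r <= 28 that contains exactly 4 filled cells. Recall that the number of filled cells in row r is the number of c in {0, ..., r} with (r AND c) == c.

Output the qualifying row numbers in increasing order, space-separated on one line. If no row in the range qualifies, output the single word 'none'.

Row r has 2^popcount(r) filled cells, so we need popcount(r) = log2(4) = 2.
Scan r = 13..28 and keep those with exactly 2 one-bits:
r=13=1101 popcount=3 -> skip
r=14=1110 popcount=3 -> skip
r=15=1111 popcount=4 -> skip
r=16=10000 popcount=1 -> skip
r=17=10001 popcount=2 -> KEEP
r=18=10010 popcount=2 -> KEEP
r=19=10011 popcount=3 -> skip
r=20=10100 popcount=2 -> KEEP
r=21=10101 popcount=3 -> skip
r=22=10110 popcount=3 -> skip
r=23=10111 popcount=4 -> skip
r=24=11000 popcount=2 -> KEEP
r=25=11001 popcount=3 -> skip
r=26=11010 popcount=3 -> skip
r=27=11011 popcount=4 -> skip
r=28=11100 popcount=3 -> skip
Kept rows: 17 18 20 24

Answer: 17 18 20 24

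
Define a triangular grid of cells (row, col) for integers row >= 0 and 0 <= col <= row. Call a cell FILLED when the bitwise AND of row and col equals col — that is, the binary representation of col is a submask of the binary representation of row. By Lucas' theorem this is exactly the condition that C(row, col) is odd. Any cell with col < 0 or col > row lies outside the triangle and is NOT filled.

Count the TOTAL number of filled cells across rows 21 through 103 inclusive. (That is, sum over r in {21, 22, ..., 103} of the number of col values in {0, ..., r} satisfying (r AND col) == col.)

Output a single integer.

Answer: 1220

Derivation:
r21=10101 pc3: +8 =8
r22=10110 pc3: +8 =16
r23=10111 pc4: +16 =32
r24=11000 pc2: +4 =36
r25=11001 pc3: +8 =44
r26=11010 pc3: +8 =52
r27=11011 pc4: +16 =68
r28=11100 pc3: +8 =76
r29=11101 pc4: +16 =92
r30=11110 pc4: +16 =108
r31=11111 pc5: +32 =140
r32=100000 pc1: +2 =142
r33=100001 pc2: +4 =146
r34=100010 pc2: +4 =150
r35=100011 pc3: +8 =158
r36=100100 pc2: +4 =162
r37=100101 pc3: +8 =170
r38=100110 pc3: +8 =178
r39=100111 pc4: +16 =194
r40=101000 pc2: +4 =198
r41=101001 pc3: +8 =206
r42=101010 pc3: +8 =214
r43=101011 pc4: +16 =230
r44=101100 pc3: +8 =238
r45=101101 pc4: +16 =254
r46=101110 pc4: +16 =270
r47=101111 pc5: +32 =302
r48=110000 pc2: +4 =306
r49=110001 pc3: +8 =314
r50=110010 pc3: +8 =322
r51=110011 pc4: +16 =338
r52=110100 pc3: +8 =346
r53=110101 pc4: +16 =362
r54=110110 pc4: +16 =378
r55=110111 pc5: +32 =410
r56=111000 pc3: +8 =418
r57=111001 pc4: +16 =434
r58=111010 pc4: +16 =450
r59=111011 pc5: +32 =482
r60=111100 pc4: +16 =498
r61=111101 pc5: +32 =530
r62=111110 pc5: +32 =562
r63=111111 pc6: +64 =626
r64=1000000 pc1: +2 =628
r65=1000001 pc2: +4 =632
r66=1000010 pc2: +4 =636
r67=1000011 pc3: +8 =644
r68=1000100 pc2: +4 =648
r69=1000101 pc3: +8 =656
r70=1000110 pc3: +8 =664
r71=1000111 pc4: +16 =680
r72=1001000 pc2: +4 =684
r73=1001001 pc3: +8 =692
r74=1001010 pc3: +8 =700
r75=1001011 pc4: +16 =716
r76=1001100 pc3: +8 =724
r77=1001101 pc4: +16 =740
r78=1001110 pc4: +16 =756
r79=1001111 pc5: +32 =788
r80=1010000 pc2: +4 =792
r81=1010001 pc3: +8 =800
r82=1010010 pc3: +8 =808
r83=1010011 pc4: +16 =824
r84=1010100 pc3: +8 =832
r85=1010101 pc4: +16 =848
r86=1010110 pc4: +16 =864
r87=1010111 pc5: +32 =896
r88=1011000 pc3: +8 =904
r89=1011001 pc4: +16 =920
r90=1011010 pc4: +16 =936
r91=1011011 pc5: +32 =968
r92=1011100 pc4: +16 =984
r93=1011101 pc5: +32 =1016
r94=1011110 pc5: +32 =1048
r95=1011111 pc6: +64 =1112
r96=1100000 pc2: +4 =1116
r97=1100001 pc3: +8 =1124
r98=1100010 pc3: +8 =1132
r99=1100011 pc4: +16 =1148
r100=1100100 pc3: +8 =1156
r101=1100101 pc4: +16 =1172
r102=1100110 pc4: +16 =1188
r103=1100111 pc5: +32 =1220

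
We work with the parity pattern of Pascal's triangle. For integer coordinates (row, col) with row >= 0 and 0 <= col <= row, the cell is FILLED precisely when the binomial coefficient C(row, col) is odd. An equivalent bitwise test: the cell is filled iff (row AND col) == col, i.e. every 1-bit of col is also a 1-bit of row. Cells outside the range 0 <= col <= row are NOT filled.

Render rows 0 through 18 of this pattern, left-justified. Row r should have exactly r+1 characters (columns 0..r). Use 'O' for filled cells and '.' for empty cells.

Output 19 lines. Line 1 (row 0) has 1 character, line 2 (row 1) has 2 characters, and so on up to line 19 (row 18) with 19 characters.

r0=0: O
r1=1: OO
r2=10: O.O
r3=11: OOOO
r4=100: O...O
r5=101: OO..OO
r6=110: O.O.O.O
r7=111: OOOOOOOO
r8=1000: O.......O
r9=1001: OO......OO
r10=1010: O.O.....O.O
r11=1011: OOOO....OOOO
r12=1100: O...O...O...O
r13=1101: OO..OO..OO..OO
r14=1110: O.O.O.O.O.O.O.O
r15=1111: OOOOOOOOOOOOOOOO
r16=10000: O...............O
r17=10001: OO..............OO
r18=10010: O.O.............O.O

Answer: O
OO
O.O
OOOO
O...O
OO..OO
O.O.O.O
OOOOOOOO
O.......O
OO......OO
O.O.....O.O
OOOO....OOOO
O...O...O...O
OO..OO..OO..OO
O.O.O.O.O.O.O.O
OOOOOOOOOOOOOOOO
O...............O
OO..............OO
O.O.............O.O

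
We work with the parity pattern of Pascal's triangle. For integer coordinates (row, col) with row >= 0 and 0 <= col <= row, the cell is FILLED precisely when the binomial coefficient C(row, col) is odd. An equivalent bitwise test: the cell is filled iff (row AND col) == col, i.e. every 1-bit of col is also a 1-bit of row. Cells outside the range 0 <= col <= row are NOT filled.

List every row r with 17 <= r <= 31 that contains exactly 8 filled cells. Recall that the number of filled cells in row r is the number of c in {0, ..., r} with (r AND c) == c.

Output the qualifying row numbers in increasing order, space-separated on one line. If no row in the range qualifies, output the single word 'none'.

Answer: 19 21 22 25 26 28

Derivation:
Row r has 2^popcount(r) filled cells, so we need popcount(r) = log2(8) = 3.
Scan r = 17..31 and keep those with exactly 3 one-bits:
r=17=10001 popcount=2 -> skip
r=18=10010 popcount=2 -> skip
r=19=10011 popcount=3 -> KEEP
r=20=10100 popcount=2 -> skip
r=21=10101 popcount=3 -> KEEP
r=22=10110 popcount=3 -> KEEP
r=23=10111 popcount=4 -> skip
r=24=11000 popcount=2 -> skip
r=25=11001 popcount=3 -> KEEP
r=26=11010 popcount=3 -> KEEP
r=27=11011 popcount=4 -> skip
r=28=11100 popcount=3 -> KEEP
r=29=11101 popcount=4 -> skip
r=30=11110 popcount=4 -> skip
r=31=11111 popcount=5 -> skip
Kept rows: 19 21 22 25 26 28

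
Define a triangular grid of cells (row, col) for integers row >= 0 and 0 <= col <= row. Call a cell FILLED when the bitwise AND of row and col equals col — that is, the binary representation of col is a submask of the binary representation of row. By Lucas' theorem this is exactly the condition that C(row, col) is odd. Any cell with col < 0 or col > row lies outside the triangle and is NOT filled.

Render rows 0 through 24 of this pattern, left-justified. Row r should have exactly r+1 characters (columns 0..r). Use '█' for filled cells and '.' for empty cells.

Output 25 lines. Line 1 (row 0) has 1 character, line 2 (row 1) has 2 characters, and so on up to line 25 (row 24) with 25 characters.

Answer: █
██
█.█
████
█...█
██..██
█.█.█.█
████████
█.......█
██......██
█.█.....█.█
████....████
█...█...█...█
██..██..██..██
█.█.█.█.█.█.█.█
████████████████
█...............█
██..............██
█.█.............█.█
████............████
█...█...........█...█
██..██..........██..██
█.█.█.█.........█.█.█.█
████████........████████
█.......█.......█.......█

Derivation:
r0=0: █
r1=1: ██
r2=10: █.█
r3=11: ████
r4=100: █...█
r5=101: ██..██
r6=110: █.█.█.█
r7=111: ████████
r8=1000: █.......█
r9=1001: ██......██
r10=1010: █.█.....█.█
r11=1011: ████....████
r12=1100: █...█...█...█
r13=1101: ██..██..██..██
r14=1110: █.█.█.█.█.█.█.█
r15=1111: ████████████████
r16=10000: █...............█
r17=10001: ██..............██
r18=10010: █.█.............█.█
r19=10011: ████............████
r20=10100: █...█...........█...█
r21=10101: ██..██..........██..██
r22=10110: █.█.█.█.........█.█.█.█
r23=10111: ████████........████████
r24=11000: █.......█.......█.......█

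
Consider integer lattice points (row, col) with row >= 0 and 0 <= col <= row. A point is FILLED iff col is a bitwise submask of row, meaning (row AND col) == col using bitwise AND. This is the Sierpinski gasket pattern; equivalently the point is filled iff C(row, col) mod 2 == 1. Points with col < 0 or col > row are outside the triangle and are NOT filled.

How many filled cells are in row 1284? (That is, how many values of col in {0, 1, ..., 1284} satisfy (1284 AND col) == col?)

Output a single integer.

Answer: 8

Derivation:
1284 in binary = 10100000100
popcount(1284) = number of 1-bits in 10100000100 = 3
A col c satisfies (1284 AND c) == c iff every set bit of c is also set in 1284; each of the 3 set bits of 1284 can independently be on or off in c.
count = 2^3 = 8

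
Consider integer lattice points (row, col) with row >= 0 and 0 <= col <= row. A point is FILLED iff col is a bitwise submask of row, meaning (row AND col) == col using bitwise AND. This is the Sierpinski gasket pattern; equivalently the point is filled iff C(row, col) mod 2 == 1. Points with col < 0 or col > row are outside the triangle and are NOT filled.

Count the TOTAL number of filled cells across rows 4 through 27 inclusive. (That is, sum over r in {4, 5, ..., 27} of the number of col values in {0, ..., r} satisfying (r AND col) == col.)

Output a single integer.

Answer: 162

Derivation:
r4=100 pc1: +2 =2
r5=101 pc2: +4 =6
r6=110 pc2: +4 =10
r7=111 pc3: +8 =18
r8=1000 pc1: +2 =20
r9=1001 pc2: +4 =24
r10=1010 pc2: +4 =28
r11=1011 pc3: +8 =36
r12=1100 pc2: +4 =40
r13=1101 pc3: +8 =48
r14=1110 pc3: +8 =56
r15=1111 pc4: +16 =72
r16=10000 pc1: +2 =74
r17=10001 pc2: +4 =78
r18=10010 pc2: +4 =82
r19=10011 pc3: +8 =90
r20=10100 pc2: +4 =94
r21=10101 pc3: +8 =102
r22=10110 pc3: +8 =110
r23=10111 pc4: +16 =126
r24=11000 pc2: +4 =130
r25=11001 pc3: +8 =138
r26=11010 pc3: +8 =146
r27=11011 pc4: +16 =162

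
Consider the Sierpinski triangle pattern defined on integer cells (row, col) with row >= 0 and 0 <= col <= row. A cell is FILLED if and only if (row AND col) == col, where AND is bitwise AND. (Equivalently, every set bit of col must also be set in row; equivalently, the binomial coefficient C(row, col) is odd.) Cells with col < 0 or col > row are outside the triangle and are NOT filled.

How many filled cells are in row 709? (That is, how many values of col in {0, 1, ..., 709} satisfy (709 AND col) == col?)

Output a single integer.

709 in binary = 1011000101
popcount(709) = number of 1-bits in 1011000101 = 5
A col c satisfies (709 AND c) == c iff every set bit of c is also set in 709; each of the 5 set bits of 709 can independently be on or off in c.
count = 2^5 = 32

Answer: 32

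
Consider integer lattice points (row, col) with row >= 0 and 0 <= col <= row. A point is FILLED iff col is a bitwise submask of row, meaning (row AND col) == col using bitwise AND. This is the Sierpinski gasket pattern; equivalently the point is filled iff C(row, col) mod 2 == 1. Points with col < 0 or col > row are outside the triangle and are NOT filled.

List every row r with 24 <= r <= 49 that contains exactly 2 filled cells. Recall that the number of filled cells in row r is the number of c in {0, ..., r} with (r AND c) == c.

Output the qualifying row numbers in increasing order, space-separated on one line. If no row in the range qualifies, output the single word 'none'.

Answer: 32

Derivation:
Row r has 2^popcount(r) filled cells, so we need popcount(r) = log2(2) = 1.
Scan r = 24..49 and keep those with exactly 1 one-bits:
r=24=11000 popcount=2 -> skip
r=25=11001 popcount=3 -> skip
r=26=11010 popcount=3 -> skip
r=27=11011 popcount=4 -> skip
r=28=11100 popcount=3 -> skip
r=29=11101 popcount=4 -> skip
r=30=11110 popcount=4 -> skip
r=31=11111 popcount=5 -> skip
r=32=100000 popcount=1 -> KEEP
r=33=100001 popcount=2 -> skip
r=34=100010 popcount=2 -> skip
r=35=100011 popcount=3 -> skip
r=36=100100 popcount=2 -> skip
r=37=100101 popcount=3 -> skip
r=38=100110 popcount=3 -> skip
r=39=100111 popcount=4 -> skip
r=40=101000 popcount=2 -> skip
r=41=101001 popcount=3 -> skip
r=42=101010 popcount=3 -> skip
r=43=101011 popcount=4 -> skip
r=44=101100 popcount=3 -> skip
r=45=101101 popcount=4 -> skip
r=46=101110 popcount=4 -> skip
r=47=101111 popcount=5 -> skip
r=48=110000 popcount=2 -> skip
r=49=110001 popcount=3 -> skip
Kept rows: 32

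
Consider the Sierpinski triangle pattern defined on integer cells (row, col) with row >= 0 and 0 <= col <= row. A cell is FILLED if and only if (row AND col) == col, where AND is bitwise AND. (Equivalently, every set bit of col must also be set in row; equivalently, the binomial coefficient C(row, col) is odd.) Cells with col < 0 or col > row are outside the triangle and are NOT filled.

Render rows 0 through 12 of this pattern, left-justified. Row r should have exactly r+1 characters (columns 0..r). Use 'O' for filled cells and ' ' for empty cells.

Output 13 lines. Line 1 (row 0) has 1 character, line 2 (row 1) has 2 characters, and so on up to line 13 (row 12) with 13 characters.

r0=0: O
r1=1: OO
r2=10: O O
r3=11: OOOO
r4=100: O   O
r5=101: OO  OO
r6=110: O O O O
r7=111: OOOOOOOO
r8=1000: O       O
r9=1001: OO      OO
r10=1010: O O     O O
r11=1011: OOOO    OOOO
r12=1100: O   O   O   O

Answer: O
OO
O O
OOOO
O   O
OO  OO
O O O O
OOOOOOOO
O       O
OO      OO
O O     O O
OOOO    OOOO
O   O   O   O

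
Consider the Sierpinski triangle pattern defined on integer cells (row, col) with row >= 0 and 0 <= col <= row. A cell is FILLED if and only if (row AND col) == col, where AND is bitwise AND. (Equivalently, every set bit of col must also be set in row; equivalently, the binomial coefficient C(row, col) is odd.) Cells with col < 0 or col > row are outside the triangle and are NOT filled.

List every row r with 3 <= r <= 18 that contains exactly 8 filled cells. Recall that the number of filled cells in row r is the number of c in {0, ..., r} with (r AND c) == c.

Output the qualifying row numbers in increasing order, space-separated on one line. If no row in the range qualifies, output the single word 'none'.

Row r has 2^popcount(r) filled cells, so we need popcount(r) = log2(8) = 3.
Scan r = 3..18 and keep those with exactly 3 one-bits:
r=3=11 popcount=2 -> skip
r=4=100 popcount=1 -> skip
r=5=101 popcount=2 -> skip
r=6=110 popcount=2 -> skip
r=7=111 popcount=3 -> KEEP
r=8=1000 popcount=1 -> skip
r=9=1001 popcount=2 -> skip
r=10=1010 popcount=2 -> skip
r=11=1011 popcount=3 -> KEEP
r=12=1100 popcount=2 -> skip
r=13=1101 popcount=3 -> KEEP
r=14=1110 popcount=3 -> KEEP
r=15=1111 popcount=4 -> skip
r=16=10000 popcount=1 -> skip
r=17=10001 popcount=2 -> skip
r=18=10010 popcount=2 -> skip
Kept rows: 7 11 13 14

Answer: 7 11 13 14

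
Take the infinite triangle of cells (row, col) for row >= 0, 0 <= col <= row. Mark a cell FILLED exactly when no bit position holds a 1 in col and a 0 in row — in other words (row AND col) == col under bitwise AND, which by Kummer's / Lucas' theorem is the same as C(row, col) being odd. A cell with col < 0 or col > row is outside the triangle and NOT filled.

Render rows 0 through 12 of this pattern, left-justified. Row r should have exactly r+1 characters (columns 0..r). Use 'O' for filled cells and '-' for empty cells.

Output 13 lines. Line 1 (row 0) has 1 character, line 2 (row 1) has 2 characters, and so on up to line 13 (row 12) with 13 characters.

r0=0: O
r1=1: OO
r2=10: O-O
r3=11: OOOO
r4=100: O---O
r5=101: OO--OO
r6=110: O-O-O-O
r7=111: OOOOOOOO
r8=1000: O-------O
r9=1001: OO------OO
r10=1010: O-O-----O-O
r11=1011: OOOO----OOOO
r12=1100: O---O---O---O

Answer: O
OO
O-O
OOOO
O---O
OO--OO
O-O-O-O
OOOOOOOO
O-------O
OO------OO
O-O-----O-O
OOOO----OOOO
O---O---O---O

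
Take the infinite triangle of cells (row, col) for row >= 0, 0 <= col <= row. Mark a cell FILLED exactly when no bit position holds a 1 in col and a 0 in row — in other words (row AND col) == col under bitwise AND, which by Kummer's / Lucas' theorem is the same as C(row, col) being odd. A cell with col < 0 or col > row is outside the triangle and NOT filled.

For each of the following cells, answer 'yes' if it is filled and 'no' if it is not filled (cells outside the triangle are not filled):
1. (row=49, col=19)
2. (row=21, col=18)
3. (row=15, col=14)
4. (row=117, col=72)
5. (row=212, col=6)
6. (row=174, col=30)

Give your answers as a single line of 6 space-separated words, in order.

Answer: no no yes no no no

Derivation:
(49,19): row=0b110001, col=0b10011, row AND col = 0b10001 = 17; 17 != 19 -> empty
(21,18): row=0b10101, col=0b10010, row AND col = 0b10000 = 16; 16 != 18 -> empty
(15,14): row=0b1111, col=0b1110, row AND col = 0b1110 = 14; 14 == 14 -> filled
(117,72): row=0b1110101, col=0b1001000, row AND col = 0b1000000 = 64; 64 != 72 -> empty
(212,6): row=0b11010100, col=0b110, row AND col = 0b100 = 4; 4 != 6 -> empty
(174,30): row=0b10101110, col=0b11110, row AND col = 0b1110 = 14; 14 != 30 -> empty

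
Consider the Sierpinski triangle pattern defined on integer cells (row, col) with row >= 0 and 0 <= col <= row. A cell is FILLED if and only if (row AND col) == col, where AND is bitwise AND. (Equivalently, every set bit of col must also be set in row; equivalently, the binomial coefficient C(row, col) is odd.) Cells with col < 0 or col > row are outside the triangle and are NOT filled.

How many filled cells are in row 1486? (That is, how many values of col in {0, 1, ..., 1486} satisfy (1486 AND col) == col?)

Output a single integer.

1486 in binary = 10111001110
popcount(1486) = number of 1-bits in 10111001110 = 7
A col c satisfies (1486 AND c) == c iff every set bit of c is also set in 1486; each of the 7 set bits of 1486 can independently be on or off in c.
count = 2^7 = 128

Answer: 128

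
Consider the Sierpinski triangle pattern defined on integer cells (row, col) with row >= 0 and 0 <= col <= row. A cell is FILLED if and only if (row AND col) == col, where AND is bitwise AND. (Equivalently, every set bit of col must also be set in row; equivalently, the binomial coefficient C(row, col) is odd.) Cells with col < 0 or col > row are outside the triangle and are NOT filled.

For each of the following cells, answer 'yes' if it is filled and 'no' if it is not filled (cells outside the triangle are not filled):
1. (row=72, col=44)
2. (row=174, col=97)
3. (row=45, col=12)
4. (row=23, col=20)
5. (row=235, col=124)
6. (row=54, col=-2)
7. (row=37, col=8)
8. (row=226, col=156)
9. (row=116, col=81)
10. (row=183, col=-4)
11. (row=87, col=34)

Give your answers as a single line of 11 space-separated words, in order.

(72,44): row=0b1001000, col=0b101100, row AND col = 0b1000 = 8; 8 != 44 -> empty
(174,97): row=0b10101110, col=0b1100001, row AND col = 0b100000 = 32; 32 != 97 -> empty
(45,12): row=0b101101, col=0b1100, row AND col = 0b1100 = 12; 12 == 12 -> filled
(23,20): row=0b10111, col=0b10100, row AND col = 0b10100 = 20; 20 == 20 -> filled
(235,124): row=0b11101011, col=0b1111100, row AND col = 0b1101000 = 104; 104 != 124 -> empty
(54,-2): col outside [0, 54] -> not filled
(37,8): row=0b100101, col=0b1000, row AND col = 0b0 = 0; 0 != 8 -> empty
(226,156): row=0b11100010, col=0b10011100, row AND col = 0b10000000 = 128; 128 != 156 -> empty
(116,81): row=0b1110100, col=0b1010001, row AND col = 0b1010000 = 80; 80 != 81 -> empty
(183,-4): col outside [0, 183] -> not filled
(87,34): row=0b1010111, col=0b100010, row AND col = 0b10 = 2; 2 != 34 -> empty

Answer: no no yes yes no no no no no no no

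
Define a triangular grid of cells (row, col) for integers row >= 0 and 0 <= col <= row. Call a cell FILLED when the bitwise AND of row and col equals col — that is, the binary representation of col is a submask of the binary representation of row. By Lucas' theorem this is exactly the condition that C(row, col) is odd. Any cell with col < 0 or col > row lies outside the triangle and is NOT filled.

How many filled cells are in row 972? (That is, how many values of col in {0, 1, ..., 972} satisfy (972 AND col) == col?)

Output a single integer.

972 in binary = 1111001100
popcount(972) = number of 1-bits in 1111001100 = 6
A col c satisfies (972 AND c) == c iff every set bit of c is also set in 972; each of the 6 set bits of 972 can independently be on or off in c.
count = 2^6 = 64

Answer: 64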